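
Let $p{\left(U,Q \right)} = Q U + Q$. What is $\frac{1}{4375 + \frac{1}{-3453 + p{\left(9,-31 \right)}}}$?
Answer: $\frac{3763}{16463124} \approx 0.00022857$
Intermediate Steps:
$p{\left(U,Q \right)} = Q + Q U$
$\frac{1}{4375 + \frac{1}{-3453 + p{\left(9,-31 \right)}}} = \frac{1}{4375 + \frac{1}{-3453 - 31 \left(1 + 9\right)}} = \frac{1}{4375 + \frac{1}{-3453 - 310}} = \frac{1}{4375 + \frac{1}{-3763}} = \frac{1}{4375 - \frac{1}{3763}} = \frac{1}{\frac{16463124}{3763}} = \frac{3763}{16463124}$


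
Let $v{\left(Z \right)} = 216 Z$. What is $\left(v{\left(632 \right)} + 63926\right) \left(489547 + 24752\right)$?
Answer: $103085062962$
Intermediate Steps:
$\left(v{\left(632 \right)} + 63926\right) \left(489547 + 24752\right) = \left(216 \cdot 632 + 63926\right) \left(489547 + 24752\right) = \left(136512 + 63926\right) 514299 = 200438 \cdot 514299 = 103085062962$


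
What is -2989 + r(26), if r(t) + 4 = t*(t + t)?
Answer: -1641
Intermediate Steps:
r(t) = -4 + 2*t² (r(t) = -4 + t*(t + t) = -4 + t*(2*t) = -4 + 2*t²)
-2989 + r(26) = -2989 + (-4 + 2*26²) = -2989 + (-4 + 2*676) = -2989 + (-4 + 1352) = -2989 + 1348 = -1641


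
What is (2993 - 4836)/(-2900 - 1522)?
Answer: 1843/4422 ≈ 0.41678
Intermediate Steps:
(2993 - 4836)/(-2900 - 1522) = -1843/(-4422) = -1843*(-1/4422) = 1843/4422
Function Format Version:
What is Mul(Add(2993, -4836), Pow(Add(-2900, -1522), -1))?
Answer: Rational(1843, 4422) ≈ 0.41678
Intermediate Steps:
Mul(Add(2993, -4836), Pow(Add(-2900, -1522), -1)) = Mul(-1843, Pow(-4422, -1)) = Mul(-1843, Rational(-1, 4422)) = Rational(1843, 4422)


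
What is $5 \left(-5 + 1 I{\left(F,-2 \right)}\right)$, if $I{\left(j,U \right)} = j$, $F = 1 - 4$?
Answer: $-40$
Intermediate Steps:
$F = -3$
$5 \left(-5 + 1 I{\left(F,-2 \right)}\right) = 5 \left(-5 + 1 \left(-3\right)\right) = 5 \left(-5 - 3\right) = 5 \left(-8\right) = -40$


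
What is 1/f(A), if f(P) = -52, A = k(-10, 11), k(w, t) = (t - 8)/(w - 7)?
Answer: -1/52 ≈ -0.019231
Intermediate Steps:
k(w, t) = (-8 + t)/(-7 + w)
A = -3/17 (A = (-8 + 11)/(-7 - 10) = 3/(-17) = -1/17*3 = -3/17 ≈ -0.17647)
1/f(A) = 1/(-52) = -1/52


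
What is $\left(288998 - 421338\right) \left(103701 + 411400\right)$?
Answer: $-68168466340$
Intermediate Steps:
$\left(288998 - 421338\right) \left(103701 + 411400\right) = \left(-132340\right) 515101 = -68168466340$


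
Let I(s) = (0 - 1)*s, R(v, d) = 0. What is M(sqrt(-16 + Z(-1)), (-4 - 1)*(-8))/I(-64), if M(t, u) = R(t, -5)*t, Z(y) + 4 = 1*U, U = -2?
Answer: 0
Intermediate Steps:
Z(y) = -6 (Z(y) = -4 + 1*(-2) = -4 - 2 = -6)
I(s) = -s
M(t, u) = 0 (M(t, u) = 0*t = 0)
M(sqrt(-16 + Z(-1)), (-4 - 1)*(-8))/I(-64) = 0/((-1*(-64))) = 0/64 = 0*(1/64) = 0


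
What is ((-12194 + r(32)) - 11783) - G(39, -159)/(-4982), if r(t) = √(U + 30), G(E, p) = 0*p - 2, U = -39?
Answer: -59726708/2491 + 3*I ≈ -23977.0 + 3.0*I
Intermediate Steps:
G(E, p) = -2 (G(E, p) = 0 - 2 = -2)
r(t) = 3*I (r(t) = √(-39 + 30) = √(-9) = 3*I)
((-12194 + r(32)) - 11783) - G(39, -159)/(-4982) = ((-12194 + 3*I) - 11783) - (-2)/(-4982) = (-23977 + 3*I) - (-2)*(-1)/4982 = (-23977 + 3*I) - 1*1/2491 = (-23977 + 3*I) - 1/2491 = -59726708/2491 + 3*I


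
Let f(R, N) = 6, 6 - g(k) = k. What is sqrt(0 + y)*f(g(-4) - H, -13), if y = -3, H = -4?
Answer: 6*I*sqrt(3) ≈ 10.392*I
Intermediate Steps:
g(k) = 6 - k
sqrt(0 + y)*f(g(-4) - H, -13) = sqrt(0 - 3)*6 = sqrt(-3)*6 = (I*sqrt(3))*6 = 6*I*sqrt(3)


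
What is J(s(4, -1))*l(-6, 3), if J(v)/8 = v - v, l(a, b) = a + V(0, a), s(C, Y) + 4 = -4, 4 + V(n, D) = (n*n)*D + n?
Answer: 0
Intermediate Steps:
V(n, D) = -4 + n + D*n**2 (V(n, D) = -4 + ((n*n)*D + n) = -4 + (n**2*D + n) = -4 + (D*n**2 + n) = -4 + (n + D*n**2) = -4 + n + D*n**2)
s(C, Y) = -8 (s(C, Y) = -4 - 4 = -8)
l(a, b) = -4 + a (l(a, b) = a + (-4 + 0 + a*0**2) = a + (-4 + 0 + a*0) = a + (-4 + 0 + 0) = a - 4 = -4 + a)
J(v) = 0 (J(v) = 8*(v - v) = 8*0 = 0)
J(s(4, -1))*l(-6, 3) = 0*(-4 - 6) = 0*(-10) = 0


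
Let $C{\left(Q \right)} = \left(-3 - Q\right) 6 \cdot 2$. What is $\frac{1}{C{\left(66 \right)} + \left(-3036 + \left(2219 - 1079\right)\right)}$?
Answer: $- \frac{1}{2724} \approx -0.00036711$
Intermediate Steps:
$C{\left(Q \right)} = -36 - 12 Q$ ($C{\left(Q \right)} = \left(-18 - 6 Q\right) 2 = -36 - 12 Q$)
$\frac{1}{C{\left(66 \right)} + \left(-3036 + \left(2219 - 1079\right)\right)} = \frac{1}{\left(-36 - 792\right) + \left(-3036 + \left(2219 - 1079\right)\right)} = \frac{1}{\left(-36 - 792\right) + \left(-3036 + 1140\right)} = \frac{1}{-828 - 1896} = \frac{1}{-2724} = - \frac{1}{2724}$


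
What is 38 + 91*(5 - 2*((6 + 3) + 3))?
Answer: -1691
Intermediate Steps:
38 + 91*(5 - 2*((6 + 3) + 3)) = 38 + 91*(5 - 2*(9 + 3)) = 38 + 91*(5 - 2*12) = 38 + 91*(5 - 24) = 38 + 91*(-19) = 38 - 1729 = -1691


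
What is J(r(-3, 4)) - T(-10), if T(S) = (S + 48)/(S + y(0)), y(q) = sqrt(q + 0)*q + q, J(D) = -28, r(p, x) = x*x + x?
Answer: -121/5 ≈ -24.200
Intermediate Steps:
r(p, x) = x + x**2 (r(p, x) = x**2 + x = x + x**2)
y(q) = q + q**(3/2) (y(q) = sqrt(q)*q + q = q**(3/2) + q = q + q**(3/2))
T(S) = (48 + S)/S (T(S) = (S + 48)/(S + (0 + 0**(3/2))) = (48 + S)/(S + (0 + 0)) = (48 + S)/(S + 0) = (48 + S)/S)
J(r(-3, 4)) - T(-10) = -28 - (48 - 10)/(-10) = -28 - (-1)*38/10 = -28 - 1*(-19/5) = -28 + 19/5 = -121/5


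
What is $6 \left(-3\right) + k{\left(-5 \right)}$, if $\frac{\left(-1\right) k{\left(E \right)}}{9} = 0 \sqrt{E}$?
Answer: $-18$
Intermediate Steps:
$k{\left(E \right)} = 0$ ($k{\left(E \right)} = - 9 \cdot 0 \sqrt{E} = \left(-9\right) 0 = 0$)
$6 \left(-3\right) + k{\left(-5 \right)} = 6 \left(-3\right) + 0 = -18 + 0 = -18$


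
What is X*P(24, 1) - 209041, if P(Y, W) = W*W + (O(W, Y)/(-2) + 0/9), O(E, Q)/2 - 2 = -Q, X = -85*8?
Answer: -224681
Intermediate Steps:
X = -680
O(E, Q) = 4 - 2*Q (O(E, Q) = 4 + 2*(-Q) = 4 - 2*Q)
P(Y, W) = -2 + Y + W² (P(Y, W) = W*W + ((4 - 2*Y)/(-2) + 0/9) = W² + ((4 - 2*Y)*(-½) + 0*(⅑)) = W² + ((-2 + Y) + 0) = W² + (-2 + Y) = -2 + Y + W²)
X*P(24, 1) - 209041 = -680*(-2 + 24 + 1²) - 209041 = -680*(-2 + 24 + 1) - 209041 = -680*23 - 209041 = -15640 - 209041 = -224681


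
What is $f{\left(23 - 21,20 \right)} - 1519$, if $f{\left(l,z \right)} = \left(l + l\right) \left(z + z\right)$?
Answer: $-1359$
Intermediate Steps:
$f{\left(l,z \right)} = 4 l z$ ($f{\left(l,z \right)} = 2 l 2 z = 4 l z$)
$f{\left(23 - 21,20 \right)} - 1519 = 4 \left(23 - 21\right) 20 - 1519 = 4 \cdot 2 \cdot 20 - 1519 = 160 - 1519 = -1359$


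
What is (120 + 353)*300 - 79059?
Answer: 62841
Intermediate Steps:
(120 + 353)*300 - 79059 = 473*300 - 79059 = 141900 - 79059 = 62841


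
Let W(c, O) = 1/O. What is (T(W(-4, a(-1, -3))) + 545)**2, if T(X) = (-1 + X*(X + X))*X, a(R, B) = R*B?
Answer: 216325264/729 ≈ 2.9674e+5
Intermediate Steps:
a(R, B) = B*R
T(X) = X*(-1 + 2*X**2) (T(X) = (-1 + X*(2*X))*X = (-1 + 2*X**2)*X = X*(-1 + 2*X**2))
(T(W(-4, a(-1, -3))) + 545)**2 = ((-1/((-3*(-1))) + 2*(1/(-3*(-1)))**3) + 545)**2 = ((-1/3 + 2*(1/3)**3) + 545)**2 = ((-1*1/3 + 2*(1/3)**3) + 545)**2 = ((-1/3 + 2*(1/27)) + 545)**2 = ((-1/3 + 2/27) + 545)**2 = (-7/27 + 545)**2 = (14708/27)**2 = 216325264/729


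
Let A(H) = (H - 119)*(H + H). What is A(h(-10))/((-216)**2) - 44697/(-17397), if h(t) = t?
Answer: 19724699/7515504 ≈ 2.6245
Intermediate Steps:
A(H) = 2*H*(-119 + H) (A(H) = (-119 + H)*(2*H) = 2*H*(-119 + H))
A(h(-10))/((-216)**2) - 44697/(-17397) = (2*(-10)*(-119 - 10))/((-216)**2) - 44697/(-17397) = (2*(-10)*(-129))/46656 - 44697*(-1/17397) = 2580*(1/46656) + 14899/5799 = 215/3888 + 14899/5799 = 19724699/7515504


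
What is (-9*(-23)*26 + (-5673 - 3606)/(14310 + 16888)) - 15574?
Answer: -317979295/31198 ≈ -10192.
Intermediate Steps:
(-9*(-23)*26 + (-5673 - 3606)/(14310 + 16888)) - 15574 = (207*26 - 9279/31198) - 15574 = (5382 - 9279*1/31198) - 15574 = (5382 - 9279/31198) - 15574 = 167898357/31198 - 15574 = -317979295/31198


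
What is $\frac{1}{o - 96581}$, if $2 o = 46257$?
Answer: $- \frac{2}{146905} \approx -1.3614 \cdot 10^{-5}$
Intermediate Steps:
$o = \frac{46257}{2}$ ($o = \frac{1}{2} \cdot 46257 = \frac{46257}{2} \approx 23129.0$)
$\frac{1}{o - 96581} = \frac{1}{\frac{46257}{2} - 96581} = \frac{1}{- \frac{146905}{2}} = - \frac{2}{146905}$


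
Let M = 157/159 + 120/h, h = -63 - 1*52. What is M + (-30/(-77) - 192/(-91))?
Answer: 8944609/3660657 ≈ 2.4434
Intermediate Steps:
h = -115 (h = -63 - 52 = -115)
M = -205/3657 (M = 157/159 + 120/(-115) = 157*(1/159) + 120*(-1/115) = 157/159 - 24/23 = -205/3657 ≈ -0.056057)
M + (-30/(-77) - 192/(-91)) = -205/3657 + (-30/(-77) - 192/(-91)) = -205/3657 + (-30*(-1/77) - 192*(-1/91)) = -205/3657 + (30/77 + 192/91) = -205/3657 + 2502/1001 = 8944609/3660657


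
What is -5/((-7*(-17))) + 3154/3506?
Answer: 178898/208607 ≈ 0.85758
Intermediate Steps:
-5/((-7*(-17))) + 3154/3506 = -5/119 + 3154*(1/3506) = -5*1/119 + 1577/1753 = -5/119 + 1577/1753 = 178898/208607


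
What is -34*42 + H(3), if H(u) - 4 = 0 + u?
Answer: -1421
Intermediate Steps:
H(u) = 4 + u (H(u) = 4 + (0 + u) = 4 + u)
-34*42 + H(3) = -34*42 + (4 + 3) = -1428 + 7 = -1421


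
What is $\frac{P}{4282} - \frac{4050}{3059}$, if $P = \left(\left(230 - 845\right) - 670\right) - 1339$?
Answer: $- \frac{12684458}{6549319} \approx -1.9368$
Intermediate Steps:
$P = -2624$ ($P = \left(-615 - 670\right) - 1339 = -1285 - 1339 = -2624$)
$\frac{P}{4282} - \frac{4050}{3059} = - \frac{2624}{4282} - \frac{4050}{3059} = \left(-2624\right) \frac{1}{4282} - \frac{4050}{3059} = - \frac{1312}{2141} - \frac{4050}{3059} = - \frac{12684458}{6549319}$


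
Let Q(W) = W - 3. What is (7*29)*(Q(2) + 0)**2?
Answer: 203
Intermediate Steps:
Q(W) = -3 + W
(7*29)*(Q(2) + 0)**2 = (7*29)*((-3 + 2) + 0)**2 = 203*(-1 + 0)**2 = 203*(-1)**2 = 203*1 = 203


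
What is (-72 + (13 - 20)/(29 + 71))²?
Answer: 51940849/10000 ≈ 5194.1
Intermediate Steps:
(-72 + (13 - 20)/(29 + 71))² = (-72 - 7/100)² = (-7207/100)² = 51940849/10000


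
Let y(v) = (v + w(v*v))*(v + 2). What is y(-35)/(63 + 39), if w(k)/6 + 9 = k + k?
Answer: -160721/34 ≈ -4727.1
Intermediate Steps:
w(k) = -54 + 12*k (w(k) = -54 + 6*(k + k) = -54 + 6*(2*k) = -54 + 12*k)
y(v) = (2 + v)*(-54 + v + 12*v²) (y(v) = (v + (-54 + 12*(v*v)))*(v + 2) = (v + (-54 + 12*v²))*(2 + v) = (-54 + v + 12*v²)*(2 + v) = (2 + v)*(-54 + v + 12*v²))
y(-35)/(63 + 39) = (-108 - 52*(-35) + 12*(-35)³ + 25*(-35)²)/(63 + 39) = (-108 + 1820 + 12*(-42875) + 25*1225)/102 = (-108 + 1820 - 514500 + 30625)/102 = (1/102)*(-482163) = -160721/34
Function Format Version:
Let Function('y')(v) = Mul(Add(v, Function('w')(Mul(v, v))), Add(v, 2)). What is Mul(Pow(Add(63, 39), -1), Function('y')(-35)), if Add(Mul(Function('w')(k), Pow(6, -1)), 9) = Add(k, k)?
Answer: Rational(-160721, 34) ≈ -4727.1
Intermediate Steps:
Function('w')(k) = Add(-54, Mul(12, k)) (Function('w')(k) = Add(-54, Mul(6, Add(k, k))) = Add(-54, Mul(6, Mul(2, k))) = Add(-54, Mul(12, k)))
Function('y')(v) = Mul(Add(2, v), Add(-54, v, Mul(12, Pow(v, 2)))) (Function('y')(v) = Mul(Add(v, Add(-54, Mul(12, Mul(v, v)))), Add(v, 2)) = Mul(Add(v, Add(-54, Mul(12, Pow(v, 2)))), Add(2, v)) = Mul(Add(-54, v, Mul(12, Pow(v, 2))), Add(2, v)) = Mul(Add(2, v), Add(-54, v, Mul(12, Pow(v, 2)))))
Mul(Pow(Add(63, 39), -1), Function('y')(-35)) = Mul(Pow(Add(63, 39), -1), Add(-108, Mul(-52, -35), Mul(12, Pow(-35, 3)), Mul(25, Pow(-35, 2)))) = Mul(Pow(102, -1), Add(-108, 1820, Mul(12, -42875), Mul(25, 1225))) = Mul(Rational(1, 102), Add(-108, 1820, -514500, 30625)) = Mul(Rational(1, 102), -482163) = Rational(-160721, 34)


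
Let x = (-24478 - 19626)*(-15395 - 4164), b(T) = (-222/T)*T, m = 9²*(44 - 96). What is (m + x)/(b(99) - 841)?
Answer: -862625924/1063 ≈ -8.1150e+5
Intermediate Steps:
m = -4212 (m = 81*(-52) = -4212)
b(T) = -222
x = 862630136 (x = -44104*(-19559) = 862630136)
(m + x)/(b(99) - 841) = (-4212 + 862630136)/(-222 - 841) = 862625924/(-1063) = 862625924*(-1/1063) = -862625924/1063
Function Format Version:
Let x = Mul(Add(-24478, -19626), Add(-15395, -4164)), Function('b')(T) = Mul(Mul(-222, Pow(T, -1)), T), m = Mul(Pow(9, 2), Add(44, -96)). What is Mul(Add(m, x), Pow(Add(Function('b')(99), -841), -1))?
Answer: Rational(-862625924, 1063) ≈ -8.1150e+5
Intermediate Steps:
m = -4212 (m = Mul(81, -52) = -4212)
Function('b')(T) = -222
x = 862630136 (x = Mul(-44104, -19559) = 862630136)
Mul(Add(m, x), Pow(Add(Function('b')(99), -841), -1)) = Mul(Add(-4212, 862630136), Pow(Add(-222, -841), -1)) = Mul(862625924, Pow(-1063, -1)) = Mul(862625924, Rational(-1, 1063)) = Rational(-862625924, 1063)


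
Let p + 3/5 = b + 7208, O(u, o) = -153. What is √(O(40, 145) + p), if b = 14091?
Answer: √528635/5 ≈ 145.41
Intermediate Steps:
p = 106492/5 (p = -⅗ + (14091 + 7208) = -⅗ + 21299 = 106492/5 ≈ 21298.)
√(O(40, 145) + p) = √(-153 + 106492/5) = √(105727/5) = √528635/5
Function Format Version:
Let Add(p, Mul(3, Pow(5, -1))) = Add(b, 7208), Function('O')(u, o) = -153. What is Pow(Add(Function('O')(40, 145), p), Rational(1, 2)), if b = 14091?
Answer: Mul(Rational(1, 5), Pow(528635, Rational(1, 2))) ≈ 145.41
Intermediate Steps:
p = Rational(106492, 5) (p = Add(Rational(-3, 5), Add(14091, 7208)) = Add(Rational(-3, 5), 21299) = Rational(106492, 5) ≈ 21298.)
Pow(Add(Function('O')(40, 145), p), Rational(1, 2)) = Pow(Add(-153, Rational(106492, 5)), Rational(1, 2)) = Pow(Rational(105727, 5), Rational(1, 2)) = Mul(Rational(1, 5), Pow(528635, Rational(1, 2)))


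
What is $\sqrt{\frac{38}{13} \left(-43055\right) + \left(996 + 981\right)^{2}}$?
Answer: $\frac{\sqrt{639272231}}{13} \approx 1944.9$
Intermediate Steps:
$\sqrt{\frac{38}{13} \left(-43055\right) + \left(996 + 981\right)^{2}} = \sqrt{38 \cdot \frac{1}{13} \left(-43055\right) + 1977^{2}} = \sqrt{\frac{38}{13} \left(-43055\right) + 3908529} = \sqrt{- \frac{1636090}{13} + 3908529} = \sqrt{\frac{49174787}{13}} = \frac{\sqrt{639272231}}{13}$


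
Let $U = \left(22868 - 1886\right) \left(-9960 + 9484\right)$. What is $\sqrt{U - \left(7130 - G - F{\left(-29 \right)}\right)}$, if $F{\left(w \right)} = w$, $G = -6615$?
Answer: $i \sqrt{10001206} \approx 3162.5 i$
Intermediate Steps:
$U = -9987432$ ($U = 20982 \left(-476\right) = -9987432$)
$\sqrt{U - \left(7130 - G - F{\left(-29 \right)}\right)} = \sqrt{-9987432 + \left(\left(\left(-29 - 6615\right) + 9794\right) - 16924\right)} = \sqrt{-9987432 + \left(\left(-6644 + 9794\right) - 16924\right)} = \sqrt{-9987432 + \left(3150 - 16924\right)} = \sqrt{-9987432 - 13774} = \sqrt{-10001206} = i \sqrt{10001206}$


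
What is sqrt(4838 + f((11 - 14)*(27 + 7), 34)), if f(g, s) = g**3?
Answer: I*sqrt(1056370) ≈ 1027.8*I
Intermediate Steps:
sqrt(4838 + f((11 - 14)*(27 + 7), 34)) = sqrt(4838 + ((11 - 14)*(27 + 7))**3) = sqrt(4838 + (-3*34)**3) = sqrt(4838 + (-102)**3) = sqrt(4838 - 1061208) = sqrt(-1056370) = I*sqrt(1056370)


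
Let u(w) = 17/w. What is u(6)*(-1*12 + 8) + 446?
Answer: 1304/3 ≈ 434.67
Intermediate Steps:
u(6)*(-1*12 + 8) + 446 = (17/6)*(-1*12 + 8) + 446 = (17*(⅙))*(-12 + 8) + 446 = (17/6)*(-4) + 446 = -34/3 + 446 = 1304/3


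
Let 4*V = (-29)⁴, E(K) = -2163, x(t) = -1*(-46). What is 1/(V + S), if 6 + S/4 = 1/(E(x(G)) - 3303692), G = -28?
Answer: 13223420/2337851068159 ≈ 5.6562e-6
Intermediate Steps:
x(t) = 46
V = 707281/4 (V = (¼)*(-29)⁴ = (¼)*707281 = 707281/4 ≈ 1.7682e+5)
S = -79340524/3305855 (S = -24 + 4/(-2163 - 3303692) = -24 + 4/(-3305855) = -24 + 4*(-1/3305855) = -24 - 4/3305855 = -79340524/3305855 ≈ -24.000)
1/(V + S) = 1/(707281/4 - 79340524/3305855) = 1/(2337851068159/13223420) = 13223420/2337851068159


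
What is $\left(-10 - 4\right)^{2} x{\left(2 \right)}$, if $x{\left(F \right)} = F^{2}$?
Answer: $784$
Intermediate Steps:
$\left(-10 - 4\right)^{2} x{\left(2 \right)} = \left(-10 - 4\right)^{2} \cdot 2^{2} = \left(-14\right)^{2} \cdot 4 = 196 \cdot 4 = 784$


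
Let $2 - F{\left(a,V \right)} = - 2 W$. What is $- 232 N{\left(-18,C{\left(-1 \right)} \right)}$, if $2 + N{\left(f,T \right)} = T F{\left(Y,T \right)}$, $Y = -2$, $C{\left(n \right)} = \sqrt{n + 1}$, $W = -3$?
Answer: $464$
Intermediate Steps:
$C{\left(n \right)} = \sqrt{1 + n}$
$F{\left(a,V \right)} = -4$ ($F{\left(a,V \right)} = 2 - \left(-2\right) \left(-3\right) = 2 - 6 = -4$)
$N{\left(f,T \right)} = -2 - 4 T$ ($N{\left(f,T \right)} = -2 + T \left(-4\right) = -2 - 4 T$)
$- 232 N{\left(-18,C{\left(-1 \right)} \right)} = - 232 \left(-2 - 4 \sqrt{1 - 1}\right) = - 232 \left(-2 - 4 \sqrt{0}\right) = - 232 \left(-2 - 0\right) = - 232 \left(-2 + 0\right) = \left(-232\right) \left(-2\right) = 464$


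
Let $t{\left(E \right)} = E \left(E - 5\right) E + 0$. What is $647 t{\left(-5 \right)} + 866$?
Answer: $-160884$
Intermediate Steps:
$t{\left(E \right)} = E^{2} \left(-5 + E\right)$ ($t{\left(E \right)} = E \left(-5 + E\right) E + 0 = E E \left(-5 + E\right) + 0 = E^{2} \left(-5 + E\right) + 0 = E^{2} \left(-5 + E\right)$)
$647 t{\left(-5 \right)} + 866 = 647 \left(-5\right)^{2} \left(-5 - 5\right) + 866 = 647 \cdot 25 \left(-10\right) + 866 = 647 \left(-250\right) + 866 = -161750 + 866 = -160884$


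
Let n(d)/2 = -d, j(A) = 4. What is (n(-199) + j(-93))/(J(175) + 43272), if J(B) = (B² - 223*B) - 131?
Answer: 402/34741 ≈ 0.011571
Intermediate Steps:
n(d) = -2*d (n(d) = 2*(-d) = -2*d)
J(B) = -131 + B² - 223*B
(n(-199) + j(-93))/(J(175) + 43272) = (-2*(-199) + 4)/((-131 + 175² - 223*175) + 43272) = (398 + 4)/((-131 + 30625 - 39025) + 43272) = 402/(-8531 + 43272) = 402/34741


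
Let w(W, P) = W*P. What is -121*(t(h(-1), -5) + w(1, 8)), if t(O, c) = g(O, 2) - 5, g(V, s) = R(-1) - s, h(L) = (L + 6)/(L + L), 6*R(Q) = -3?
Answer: -121/2 ≈ -60.500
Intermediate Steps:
R(Q) = -½ (R(Q) = (⅙)*(-3) = -½)
w(W, P) = P*W
h(L) = (6 + L)/(2*L) (h(L) = (6 + L)/((2*L)) = (6 + L)*(1/(2*L)) = (6 + L)/(2*L))
g(V, s) = -½ - s
t(O, c) = -15/2 (t(O, c) = (-½ - 1*2) - 5 = (-½ - 2) - 5 = -5/2 - 5 = -15/2)
-121*(t(h(-1), -5) + w(1, 8)) = -121*(-15/2 + 8*1) = -121*(-15/2 + 8) = -121*½ = -121/2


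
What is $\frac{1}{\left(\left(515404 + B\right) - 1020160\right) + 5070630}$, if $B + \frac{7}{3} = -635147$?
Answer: $\frac{3}{11792174} \approx 2.5441 \cdot 10^{-7}$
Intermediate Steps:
$B = - \frac{1905448}{3}$ ($B = - \frac{7}{3} - 635147 = - \frac{1905448}{3} \approx -6.3515 \cdot 10^{5}$)
$\frac{1}{\left(\left(515404 + B\right) - 1020160\right) + 5070630} = \frac{1}{\left(\left(515404 - \frac{1905448}{3}\right) - 1020160\right) + 5070630} = \frac{1}{\left(- \frac{359236}{3} - 1020160\right) + 5070630} = \frac{1}{- \frac{3419716}{3} + 5070630} = \frac{1}{\frac{11792174}{3}} = \frac{3}{11792174}$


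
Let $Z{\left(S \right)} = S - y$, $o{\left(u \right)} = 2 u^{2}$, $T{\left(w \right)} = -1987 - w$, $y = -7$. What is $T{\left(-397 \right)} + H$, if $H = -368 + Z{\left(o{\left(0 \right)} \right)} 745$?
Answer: $3257$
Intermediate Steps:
$Z{\left(S \right)} = 7 + S$ ($Z{\left(S \right)} = S - -7 = S + 7 = 7 + S$)
$H = 4847$ ($H = -368 + \left(7 + 2 \cdot 0^{2}\right) 745 = -368 + \left(7 + 2 \cdot 0\right) 745 = -368 + \left(7 + 0\right) 745 = -368 + 7 \cdot 745 = -368 + 5215 = 4847$)
$T{\left(-397 \right)} + H = \left(-1987 - -397\right) + 4847 = \left(-1987 + 397\right) + 4847 = -1590 + 4847 = 3257$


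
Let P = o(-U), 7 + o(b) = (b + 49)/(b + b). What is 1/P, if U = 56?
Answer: -16/111 ≈ -0.14414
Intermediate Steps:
o(b) = -7 + (49 + b)/(2*b) (o(b) = -7 + (b + 49)/(b + b) = -7 + (49 + b)/((2*b)) = -7 + (49 + b)*(1/(2*b)) = -7 + (49 + b)/(2*b))
P = -111/16 (P = (49 - (-13)*56)/(2*((-1*56))) = (1/2)*(49 - 13*(-56))/(-56) = (1/2)*(-1/56)*(49 + 728) = (1/2)*(-1/56)*777 = -111/16 ≈ -6.9375)
1/P = 1/(-111/16) = -16/111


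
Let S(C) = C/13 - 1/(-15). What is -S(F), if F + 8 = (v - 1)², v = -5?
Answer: -433/195 ≈ -2.2205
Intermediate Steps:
F = 28 (F = -8 + (-5 - 1)² = -8 + (-6)² = -8 + 36 = 28)
S(C) = 1/15 + C/13 (S(C) = C*(1/13) - 1*(-1/15) = C/13 + 1/15 = 1/15 + C/13)
-S(F) = -(1/15 + (1/13)*28) = -(1/15 + 28/13) = -1*433/195 = -433/195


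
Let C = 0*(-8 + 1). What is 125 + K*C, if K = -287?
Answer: 125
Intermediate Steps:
C = 0 (C = 0*(-7) = 0)
125 + K*C = 125 - 287*0 = 125 + 0 = 125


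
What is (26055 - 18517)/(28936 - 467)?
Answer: 7538/28469 ≈ 0.26478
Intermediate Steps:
(26055 - 18517)/(28936 - 467) = 7538/28469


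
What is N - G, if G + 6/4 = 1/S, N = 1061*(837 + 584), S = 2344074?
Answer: 1767059674252/1172037 ≈ 1.5077e+6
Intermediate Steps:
N = 1507681 (N = 1061*1421 = 1507681)
G = -1758055/1172037 (G = -3/2 + 1/2344074 = -1758055/1172037 ≈ -1.5000)
N - G = 1507681 - 1*(-1758055/1172037) = 1507681 + 1758055/1172037 = 1767059674252/1172037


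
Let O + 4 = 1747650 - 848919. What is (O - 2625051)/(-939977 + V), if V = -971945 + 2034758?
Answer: -431581/30709 ≈ -14.054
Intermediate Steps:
O = 898727 (O = -4 + (1747650 - 848919) = -4 + 898731 = 898727)
V = 1062813
(O - 2625051)/(-939977 + V) = (898727 - 2625051)/(-939977 + 1062813) = -1726324/122836 = -1726324*1/122836 = -431581/30709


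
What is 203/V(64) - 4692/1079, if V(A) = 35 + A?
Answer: -245471/106821 ≈ -2.2980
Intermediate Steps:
203/V(64) - 4692/1079 = 203/(35 + 64) - 4692/1079 = 203/99 - 4692*1/1079 = 203*(1/99) - 4692/1079 = 203/99 - 4692/1079 = -245471/106821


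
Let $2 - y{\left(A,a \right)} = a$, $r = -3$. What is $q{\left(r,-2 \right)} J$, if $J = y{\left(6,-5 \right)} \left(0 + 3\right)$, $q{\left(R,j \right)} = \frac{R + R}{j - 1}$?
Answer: $42$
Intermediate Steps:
$y{\left(A,a \right)} = 2 - a$
$q{\left(R,j \right)} = \frac{2 R}{-1 + j}$
$J = 21$ ($J = \left(2 - -5\right) \left(0 + 3\right) = \left(2 + 5\right) 3 = 7 \cdot 3 = 21$)
$q{\left(r,-2 \right)} J = 2 \left(-3\right) \frac{1}{-1 - 2} \cdot 21 = 2 \left(-3\right) \frac{1}{-3} \cdot 21 = 2 \left(-3\right) \left(- \frac{1}{3}\right) 21 = 2 \cdot 21 = 42$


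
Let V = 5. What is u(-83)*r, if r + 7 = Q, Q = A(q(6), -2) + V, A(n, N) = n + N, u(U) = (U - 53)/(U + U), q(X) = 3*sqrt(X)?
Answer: -272/83 + 204*sqrt(6)/83 ≈ 2.7433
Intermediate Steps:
u(U) = (-53 + U)/(2*U) (u(U) = (-53 + U)/((2*U)) = (-53 + U)*(1/(2*U)) = (-53 + U)/(2*U))
A(n, N) = N + n
Q = 3 + 3*sqrt(6) (Q = (-2 + 3*sqrt(6)) + 5 = 3 + 3*sqrt(6) ≈ 10.348)
r = -4 + 3*sqrt(6) (r = -7 + (3 + 3*sqrt(6)) = -4 + 3*sqrt(6) ≈ 3.3485)
u(-83)*r = ((1/2)*(-53 - 83)/(-83))*(-4 + 3*sqrt(6)) = ((1/2)*(-1/83)*(-136))*(-4 + 3*sqrt(6)) = 68*(-4 + 3*sqrt(6))/83 = -272/83 + 204*sqrt(6)/83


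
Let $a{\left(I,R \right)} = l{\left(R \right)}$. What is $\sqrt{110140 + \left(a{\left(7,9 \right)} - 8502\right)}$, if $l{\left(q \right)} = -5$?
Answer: $\sqrt{101633} \approx 318.8$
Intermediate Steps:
$a{\left(I,R \right)} = -5$
$\sqrt{110140 + \left(a{\left(7,9 \right)} - 8502\right)} = \sqrt{110140 - 8507} = \sqrt{101633}$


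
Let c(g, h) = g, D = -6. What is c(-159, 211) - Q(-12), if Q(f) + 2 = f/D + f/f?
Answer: -160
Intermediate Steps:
Q(f) = -1 - f/6 (Q(f) = -2 + (f/(-6) + f/f) = -2 + (f*(-⅙) + 1) = -2 + (-f/6 + 1) = -2 + (1 - f/6) = -1 - f/6)
c(-159, 211) - Q(-12) = -159 - (-1 - ⅙*(-12)) = -159 - (-1 + 2) = -159 - 1*1 = -159 - 1 = -160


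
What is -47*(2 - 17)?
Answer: 705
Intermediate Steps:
-47*(2 - 17) = -47*(-15) = 705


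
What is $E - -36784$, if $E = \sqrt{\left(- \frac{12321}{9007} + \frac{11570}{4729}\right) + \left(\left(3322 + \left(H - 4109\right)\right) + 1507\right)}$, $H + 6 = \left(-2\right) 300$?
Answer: $36784 + \frac{\sqrt{208782352835752469}}{42594103} \approx 36795.0$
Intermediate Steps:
$H = -606$ ($H = -6 - 600 = -606$)
$E = \frac{\sqrt{208782352835752469}}{42594103}$ ($E = \sqrt{\left(- \frac{12321}{9007} + \frac{11570}{4729}\right) + \left(\left(3322 - 4715\right) + 1507\right)} = \sqrt{\left(\left(-12321\right) \frac{1}{9007} + 11570 \cdot \frac{1}{4729}\right) + \left(\left(3322 - 4715\right) + 1507\right)} = \sqrt{\left(- \frac{12321}{9007} + \frac{11570}{4729}\right) + \left(-1393 + 1507\right)} = \sqrt{\frac{45944981}{42594103} + 114} = \sqrt{\frac{4901672723}{42594103}} = \frac{\sqrt{208782352835752469}}{42594103} \approx 10.727$)
$E - -36784 = \frac{\sqrt{208782352835752469}}{42594103} - -36784 = \frac{\sqrt{208782352835752469}}{42594103} + 36784 = 36784 + \frac{\sqrt{208782352835752469}}{42594103}$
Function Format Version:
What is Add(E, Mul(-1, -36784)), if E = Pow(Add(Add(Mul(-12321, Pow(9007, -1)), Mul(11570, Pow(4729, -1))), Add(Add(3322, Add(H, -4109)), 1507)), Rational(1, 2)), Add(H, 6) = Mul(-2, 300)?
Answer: Add(36784, Mul(Rational(1, 42594103), Pow(208782352835752469, Rational(1, 2)))) ≈ 36795.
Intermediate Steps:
H = -606 (H = Add(-6, Mul(-2, 300)) = Add(-6, -600) = -606)
E = Mul(Rational(1, 42594103), Pow(208782352835752469, Rational(1, 2))) (E = Pow(Add(Add(Mul(-12321, Pow(9007, -1)), Mul(11570, Pow(4729, -1))), Add(Add(3322, Add(-606, -4109)), 1507)), Rational(1, 2)) = Pow(Add(Add(Mul(-12321, Rational(1, 9007)), Mul(11570, Rational(1, 4729))), Add(Add(3322, -4715), 1507)), Rational(1, 2)) = Pow(Add(Add(Rational(-12321, 9007), Rational(11570, 4729)), Add(-1393, 1507)), Rational(1, 2)) = Pow(Add(Rational(45944981, 42594103), 114), Rational(1, 2)) = Pow(Rational(4901672723, 42594103), Rational(1, 2)) = Mul(Rational(1, 42594103), Pow(208782352835752469, Rational(1, 2))) ≈ 10.727)
Add(E, Mul(-1, -36784)) = Add(Mul(Rational(1, 42594103), Pow(208782352835752469, Rational(1, 2))), Mul(-1, -36784)) = Add(Mul(Rational(1, 42594103), Pow(208782352835752469, Rational(1, 2))), 36784) = Add(36784, Mul(Rational(1, 42594103), Pow(208782352835752469, Rational(1, 2))))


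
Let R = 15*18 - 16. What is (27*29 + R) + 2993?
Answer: 4030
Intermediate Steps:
R = 254 (R = 270 - 16 = 254)
(27*29 + R) + 2993 = (27*29 + 254) + 2993 = (783 + 254) + 2993 = 1037 + 2993 = 4030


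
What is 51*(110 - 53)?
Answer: 2907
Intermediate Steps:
51*(110 - 53) = 51*57 = 2907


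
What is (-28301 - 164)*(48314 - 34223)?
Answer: -401100315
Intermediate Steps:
(-28301 - 164)*(48314 - 34223) = -28465*14091 = -401100315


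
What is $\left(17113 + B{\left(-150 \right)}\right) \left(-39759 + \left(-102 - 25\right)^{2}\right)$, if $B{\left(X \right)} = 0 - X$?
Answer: $-407924690$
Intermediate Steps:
$B{\left(X \right)} = - X$
$\left(17113 + B{\left(-150 \right)}\right) \left(-39759 + \left(-102 - 25\right)^{2}\right) = \left(17113 - -150\right) \left(-39759 + \left(-102 - 25\right)^{2}\right) = \left(17113 + 150\right) \left(-39759 + \left(-127\right)^{2}\right) = 17263 \left(-39759 + 16129\right) = 17263 \left(-23630\right) = -407924690$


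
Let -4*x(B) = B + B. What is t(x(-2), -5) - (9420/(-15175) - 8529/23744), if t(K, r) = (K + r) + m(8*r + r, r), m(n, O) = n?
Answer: -3460469749/72063040 ≈ -48.020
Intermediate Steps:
x(B) = -B/2 (x(B) = -(B + B)/4 = -B/2)
t(K, r) = K + 10*r (t(K, r) = (K + r) + (8*r + r) = (K + r) + 9*r = K + 10*r)
t(x(-2), -5) - (9420/(-15175) - 8529/23744) = (-½*(-2) + 10*(-5)) - (9420/(-15175) - 8529/23744) = (1 - 50) - (9420*(-1/15175) - 8529*1/23744) = -49 - (-1884/3035 - 8529/23744) = -49 - 1*(-70619211/72063040) = -49 + 70619211/72063040 = -3460469749/72063040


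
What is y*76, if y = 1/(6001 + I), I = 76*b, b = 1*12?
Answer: 76/6913 ≈ 0.010994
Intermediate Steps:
b = 12
I = 912 (I = 76*12 = 912)
y = 1/6913 (y = 1/(6001 + 912) = 1/6913 ≈ 0.00014465)
y*76 = (1/6913)*76 = 76/6913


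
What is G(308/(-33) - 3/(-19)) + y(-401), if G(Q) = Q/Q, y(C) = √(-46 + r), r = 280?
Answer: 1 + 3*√26 ≈ 16.297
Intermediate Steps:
y(C) = 3*√26 (y(C) = √(-46 + 280) = √234 = 3*√26)
G(Q) = 1
G(308/(-33) - 3/(-19)) + y(-401) = 1 + 3*√26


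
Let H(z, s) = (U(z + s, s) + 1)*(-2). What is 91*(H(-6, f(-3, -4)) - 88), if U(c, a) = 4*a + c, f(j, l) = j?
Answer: -4368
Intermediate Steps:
U(c, a) = c + 4*a
H(z, s) = -2 - 10*s - 2*z (H(z, s) = (((z + s) + 4*s) + 1)*(-2) = (((s + z) + 4*s) + 1)*(-2) = ((z + 5*s) + 1)*(-2) = (1 + z + 5*s)*(-2) = -2 - 10*s - 2*z)
91*(H(-6, f(-3, -4)) - 88) = 91*((-2 - 10*(-3) - 2*(-6)) - 88) = 91*((-2 + 30 + 12) - 88) = 91*(40 - 88) = 91*(-48) = -4368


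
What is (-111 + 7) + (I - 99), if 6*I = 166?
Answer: -526/3 ≈ -175.33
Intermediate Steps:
I = 83/3 (I = (⅙)*166 = 83/3 ≈ 27.667)
(-111 + 7) + (I - 99) = (-111 + 7) + (83/3 - 99) = -104 - 214/3 = -526/3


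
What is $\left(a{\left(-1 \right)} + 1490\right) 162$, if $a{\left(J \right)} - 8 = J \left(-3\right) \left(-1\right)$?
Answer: $242190$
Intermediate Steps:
$a{\left(J \right)} = 8 + 3 J$ ($a{\left(J \right)} = 8 + J \left(-3\right) \left(-1\right) = 8 + - 3 J \left(-1\right) = 8 + 3 J$)
$\left(a{\left(-1 \right)} + 1490\right) 162 = \left(\left(8 + 3 \left(-1\right)\right) + 1490\right) 162 = \left(\left(8 - 3\right) + 1490\right) 162 = \left(5 + 1490\right) 162 = 1495 \cdot 162 = 242190$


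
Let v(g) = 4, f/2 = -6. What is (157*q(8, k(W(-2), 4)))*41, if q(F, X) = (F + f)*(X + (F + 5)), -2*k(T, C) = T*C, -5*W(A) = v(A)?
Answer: -1879604/5 ≈ -3.7592e+5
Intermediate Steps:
f = -12 (f = 2*(-6) = -12)
W(A) = -⅘ (W(A) = -⅕*4 = -⅘)
k(T, C) = -C*T/2 (k(T, C) = -T*C/2 = -C*T/2)
q(F, X) = (-12 + F)*(5 + F + X) (q(F, X) = (F - 12)*(X + (F + 5)) = (-12 + F)*(X + (5 + F)) = (-12 + F)*(5 + F + X))
(157*q(8, k(W(-2), 4)))*41 = (157*(-60 + 8² - (-6)*4*(-4)/5 - 7*8 + 8*(-½*4*(-⅘))))*41 = (157*(-60 + 64 - 12*8/5 - 56 + 8*(8/5)))*41 = (157*(-60 + 64 - 96/5 - 56 + 64/5))*41 = (157*(-292/5))*41 = -45844/5*41 = -1879604/5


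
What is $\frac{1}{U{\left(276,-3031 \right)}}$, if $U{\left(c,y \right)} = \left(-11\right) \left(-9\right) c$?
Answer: $\frac{1}{27324} \approx 3.6598 \cdot 10^{-5}$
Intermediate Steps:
$U{\left(c,y \right)} = 99 c$
$\frac{1}{U{\left(276,-3031 \right)}} = \frac{1}{99 \cdot 276} = \frac{1}{27324}$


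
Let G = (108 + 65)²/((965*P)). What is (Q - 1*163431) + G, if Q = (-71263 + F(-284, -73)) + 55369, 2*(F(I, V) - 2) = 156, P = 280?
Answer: -48431969071/270200 ≈ -1.7925e+5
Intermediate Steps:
F(I, V) = 80 (F(I, V) = 2 + (½)*156 = 2 + 78 = 80)
Q = -15814 (Q = (-71263 + 80) + 55369 = -71183 + 55369 = -15814)
G = 29929/270200 (G = (108 + 65)²/((965*280)) = 173²/270200 = 29929*(1/270200) = 29929/270200 ≈ 0.11077)
(Q - 1*163431) + G = (-15814 - 1*163431) + 29929/270200 = (-15814 - 163431) + 29929/270200 = -179245 + 29929/270200 = -48431969071/270200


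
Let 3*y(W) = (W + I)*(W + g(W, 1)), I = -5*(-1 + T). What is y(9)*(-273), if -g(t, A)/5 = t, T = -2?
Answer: 78624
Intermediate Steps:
g(t, A) = -5*t
I = 15 (I = -5*(-1 - 2) = -5*(-3) = 15)
y(W) = -4*W*(15 + W)/3 (y(W) = ((W + 15)*(W - 5*W))/3 = ((15 + W)*(-4*W))/3 = (-4*W*(15 + W))/3 = -4*W*(15 + W)/3)
y(9)*(-273) = ((4/3)*9*(-15 - 1*9))*(-273) = ((4/3)*9*(-15 - 9))*(-273) = ((4/3)*9*(-24))*(-273) = -288*(-273) = 78624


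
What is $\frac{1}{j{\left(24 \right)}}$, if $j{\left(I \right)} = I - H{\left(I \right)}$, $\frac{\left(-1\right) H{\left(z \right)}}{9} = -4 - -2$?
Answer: $\frac{1}{6} \approx 0.16667$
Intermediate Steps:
$H{\left(z \right)} = 18$ ($H{\left(z \right)} = - 9 \left(-4 - -2\right) = - 9 \left(-4 + 2\right) = \left(-9\right) \left(-2\right) = 18$)
$j{\left(I \right)} = -18 + I$ ($j{\left(I \right)} = I - 18 = -18 + I$)
$\frac{1}{j{\left(24 \right)}} = \frac{1}{-18 + 24} = \frac{1}{6}$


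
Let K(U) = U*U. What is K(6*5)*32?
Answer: 28800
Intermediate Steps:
K(U) = U**2
K(6*5)*32 = (6*5)**2*32 = 30**2*32 = 900*32 = 28800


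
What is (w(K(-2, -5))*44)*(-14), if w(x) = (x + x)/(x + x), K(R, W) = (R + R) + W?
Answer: -616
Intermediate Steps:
K(R, W) = W + 2*R (K(R, W) = 2*R + W = W + 2*R)
w(x) = 1 (w(x) = (2*x)/((2*x)) = (2*x)*(1/(2*x)) = 1)
(w(K(-2, -5))*44)*(-14) = (1*44)*(-14) = 44*(-14) = -616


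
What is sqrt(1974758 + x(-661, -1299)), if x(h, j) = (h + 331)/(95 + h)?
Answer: sqrt(158156440157)/283 ≈ 1405.3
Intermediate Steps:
x(h, j) = (331 + h)/(95 + h)
sqrt(1974758 + x(-661, -1299)) = sqrt(1974758 + (331 - 661)/(95 - 661)) = sqrt(1974758 - 330/(-566)) = sqrt(1974758 - 1/566*(-330)) = sqrt(1974758 + 165/283) = sqrt(558856679/283) = sqrt(158156440157)/283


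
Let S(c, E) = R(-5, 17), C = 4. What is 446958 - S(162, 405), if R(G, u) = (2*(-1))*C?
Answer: 446966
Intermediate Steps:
R(G, u) = -8 (R(G, u) = (2*(-1))*4 = -2*4 = -8)
S(c, E) = -8
446958 - S(162, 405) = 446958 - 1*(-8) = 446958 + 8 = 446966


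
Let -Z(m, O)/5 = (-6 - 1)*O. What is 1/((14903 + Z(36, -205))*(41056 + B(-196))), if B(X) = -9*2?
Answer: 1/317141664 ≈ 3.1532e-9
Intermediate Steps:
Z(m, O) = 35*O (Z(m, O) = -5*(-6 - 1)*O = -(-35)*O = 35*O)
B(X) = -18
1/((14903 + Z(36, -205))*(41056 + B(-196))) = 1/((14903 + 35*(-205))*(41056 - 18)) = 1/((14903 - 7175)*41038) = 1/(7728*41038) = 1/317141664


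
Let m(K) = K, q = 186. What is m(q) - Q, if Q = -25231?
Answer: 25417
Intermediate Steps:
m(q) - Q = 186 - 1*(-25231) = 186 + 25231 = 25417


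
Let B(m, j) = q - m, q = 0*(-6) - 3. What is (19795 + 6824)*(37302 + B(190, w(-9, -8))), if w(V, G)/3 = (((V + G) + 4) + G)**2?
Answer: 987804471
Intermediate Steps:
w(V, G) = 3*(4 + V + 2*G)**2 (w(V, G) = 3*(((V + G) + 4) + G)**2 = 3*(((G + V) + 4) + G)**2 = 3*((4 + G + V) + G)**2 = 3*(4 + V + 2*G)**2)
q = -3 (q = 0 - 3 = -3)
B(m, j) = -3 - m
(19795 + 6824)*(37302 + B(190, w(-9, -8))) = (19795 + 6824)*(37302 + (-3 - 1*190)) = 26619*(37302 + (-3 - 190)) = 26619*(37302 - 193) = 26619*37109 = 987804471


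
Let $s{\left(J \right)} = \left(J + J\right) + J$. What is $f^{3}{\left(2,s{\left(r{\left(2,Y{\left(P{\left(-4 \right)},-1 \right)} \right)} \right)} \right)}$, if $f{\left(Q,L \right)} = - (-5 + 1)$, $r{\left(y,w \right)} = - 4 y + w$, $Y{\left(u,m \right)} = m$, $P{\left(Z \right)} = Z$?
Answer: $64$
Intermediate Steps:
$r{\left(y,w \right)} = w - 4 y$
$s{\left(J \right)} = 3 J$ ($s{\left(J \right)} = 2 J + J = 3 J$)
$f{\left(Q,L \right)} = 4$ ($f{\left(Q,L \right)} = \left(-1\right) \left(-4\right) = 4$)
$f^{3}{\left(2,s{\left(r{\left(2,Y{\left(P{\left(-4 \right)},-1 \right)} \right)} \right)} \right)} = 4^{3} = 64$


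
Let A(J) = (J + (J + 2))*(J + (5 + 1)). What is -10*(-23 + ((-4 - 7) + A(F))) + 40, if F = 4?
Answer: -620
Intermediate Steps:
A(J) = (2 + 2*J)*(6 + J) (A(J) = (J + (2 + J))*(J + 6) = (2 + 2*J)*(6 + J))
-10*(-23 + ((-4 - 7) + A(F))) + 40 = -10*(-23 + ((-4 - 7) + (12 + 2*4² + 14*4))) + 40 = -10*(-23 + (-11 + (12 + 2*16 + 56))) + 40 = -10*(-23 + (-11 + (12 + 32 + 56))) + 40 = -10*(-23 + (-11 + 100)) + 40 = -10*(-23 + 89) + 40 = -10*66 + 40 = -660 + 40 = -620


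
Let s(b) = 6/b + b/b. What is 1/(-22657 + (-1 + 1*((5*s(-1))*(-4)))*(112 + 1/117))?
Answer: -13/150386 ≈ -8.6444e-5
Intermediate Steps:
s(b) = 1 + 6/b (s(b) = 6/b + 1 = 1 + 6/b)
1/(-22657 + (-1 + 1*((5*s(-1))*(-4)))*(112 + 1/117)) = 1/(-22657 + (-1 + 1*((5*((6 - 1)/(-1)))*(-4)))*(112 + 1/117)) = 1/(-22657 + (-1 + 1*((5*(-1*5))*(-4)))*(112 + 1/117)) = 1/(-22657 + (-1 + 1*((5*(-5))*(-4)))*(13105/117)) = 1/(-22657 + (-1 + 1*(-25*(-4)))*(13105/117)) = 1/(-22657 + (-1 + 1*100)*(13105/117)) = 1/(-22657 + (-1 + 100)*(13105/117)) = 1/(-22657 + 99*(13105/117)) = 1/(-22657 + 144155/13) = 1/(-150386/13) = -13/150386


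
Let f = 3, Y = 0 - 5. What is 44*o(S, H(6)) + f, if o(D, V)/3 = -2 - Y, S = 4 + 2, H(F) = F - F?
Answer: 399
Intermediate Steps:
H(F) = 0
Y = -5
S = 6
o(D, V) = 9 (o(D, V) = 3*(-2 - 1*(-5)) = 3*(-2 + 5) = 3*3 = 9)
44*o(S, H(6)) + f = 44*9 + 3 = 396 + 3 = 399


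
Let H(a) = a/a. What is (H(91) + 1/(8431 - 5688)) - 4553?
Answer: -12486135/2743 ≈ -4552.0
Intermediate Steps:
H(a) = 1
(H(91) + 1/(8431 - 5688)) - 4553 = (1 + 1/(8431 - 5688)) - 4553 = (1 + 1/2743) - 4553 = 2744/2743 - 4553 = -12486135/2743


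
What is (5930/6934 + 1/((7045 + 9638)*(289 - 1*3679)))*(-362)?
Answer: -30351287013523/98038733895 ≈ -309.58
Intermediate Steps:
(5930/6934 + 1/((7045 + 9638)*(289 - 1*3679)))*(-362) = (5930*(1/6934) + 1/(16683*(289 - 3679)))*(-362) = (2965/3467 + (1/16683)/(-3390))*(-362) = (2965/3467 + (1/16683)*(-1/3390))*(-362) = (2965/3467 - 1/56555370)*(-362) = (167686668583/196077467790)*(-362) = -30351287013523/98038733895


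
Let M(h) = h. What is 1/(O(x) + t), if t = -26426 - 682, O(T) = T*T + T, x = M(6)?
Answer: -1/27066 ≈ -3.6947e-5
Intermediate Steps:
x = 6
O(T) = T + T² (O(T) = T² + T = T + T²)
t = -27108
1/(O(x) + t) = 1/(6*(1 + 6) - 27108) = 1/(6*7 - 27108) = 1/(42 - 27108) = 1/(-27066) = -1/27066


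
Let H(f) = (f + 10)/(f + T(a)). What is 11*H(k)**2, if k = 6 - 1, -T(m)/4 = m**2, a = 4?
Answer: 2475/3481 ≈ 0.71100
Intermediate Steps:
T(m) = -4*m**2
k = 5
H(f) = (10 + f)/(-64 + f) (H(f) = (f + 10)/(f - 4*4**2) = (10 + f)/(f - 4*16) = (10 + f)/(f - 64) = (10 + f)/(-64 + f))
11*H(k)**2 = 11*((10 + 5)/(-64 + 5))**2 = 11*(15/(-59))**2 = 11*(-1/59*15)**2 = 11*(-15/59)**2 = 11*(225/3481) = 2475/3481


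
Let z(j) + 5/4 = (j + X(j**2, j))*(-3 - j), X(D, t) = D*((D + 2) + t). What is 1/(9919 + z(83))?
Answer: -4/16527085665 ≈ -2.4203e-10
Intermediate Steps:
X(D, t) = D*(2 + D + t) (X(D, t) = D*((2 + D) + t) = D*(2 + D + t))
z(j) = -5/4 + (-3 - j)*(j + j**2*(2 + j + j**2)) (z(j) = -5/4 + (j + j**2*(2 + j**2 + j))*(-3 - j) = -5/4 + (j + j**2*(2 + j + j**2))*(-3 - j) = -5/4 + (-3 - j)*(j + j**2*(2 + j + j**2)))
1/(9919 + z(83)) = 1/(9919 + (-5/4 - 1*83**5 - 7*83**2 - 5*83**3 - 4*83**4 - 3*83)) = 1/(9919 + (-5/4 - 1*3939040643 - 7*6889 - 5*571787 - 4*47458321 - 249)) = 1/(9919 + (-5/4 - 3939040643 - 48223 - 2858935 - 189833284 - 249)) = 1/(9919 - 16527125341/4) = 1/(-16527085665/4) = -4/16527085665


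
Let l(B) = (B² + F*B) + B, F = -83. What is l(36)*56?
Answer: -92736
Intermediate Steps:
l(B) = B² - 82*B (l(B) = (B² - 83*B) + B = B² - 82*B)
l(36)*56 = (36*(-82 + 36))*56 = (36*(-46))*56 = -1656*56 = -92736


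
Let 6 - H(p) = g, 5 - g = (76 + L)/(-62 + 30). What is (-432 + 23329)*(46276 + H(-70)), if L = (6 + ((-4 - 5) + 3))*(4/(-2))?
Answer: 8476400709/8 ≈ 1.0596e+9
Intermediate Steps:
L = 0 (L = (6 + (-9 + 3))*(4*(-1/2)) = (6 - 6)*(-2) = 0*(-2) = 0)
g = 59/8 (g = 5 - (76 + 0)/(-62 + 30) = 5 - 76/(-32) = 5 - 76*(-1)/32 = 5 - 1*(-19/8) = 5 + 19/8 = 59/8 ≈ 7.3750)
H(p) = -11/8 (H(p) = 6 - 1*59/8 = 6 - 59/8 = -11/8)
(-432 + 23329)*(46276 + H(-70)) = (-432 + 23329)*(46276 - 11/8) = 22897*(370197/8) = 8476400709/8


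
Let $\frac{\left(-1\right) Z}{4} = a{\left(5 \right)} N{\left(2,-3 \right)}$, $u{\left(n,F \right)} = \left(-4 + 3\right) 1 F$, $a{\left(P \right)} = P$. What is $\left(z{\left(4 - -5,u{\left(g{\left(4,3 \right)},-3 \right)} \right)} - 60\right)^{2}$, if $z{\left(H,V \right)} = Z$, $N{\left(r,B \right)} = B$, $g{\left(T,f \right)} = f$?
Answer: $0$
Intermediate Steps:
$u{\left(n,F \right)} = - F$ ($u{\left(n,F \right)} = \left(-1\right) 1 F = - F$)
$Z = 60$ ($Z = - 4 \cdot 5 \left(-3\right) = \left(-4\right) \left(-15\right) = 60$)
$z{\left(H,V \right)} = 60$
$\left(z{\left(4 - -5,u{\left(g{\left(4,3 \right)},-3 \right)} \right)} - 60\right)^{2} = \left(60 - 60\right)^{2} = 0^{2} = 0$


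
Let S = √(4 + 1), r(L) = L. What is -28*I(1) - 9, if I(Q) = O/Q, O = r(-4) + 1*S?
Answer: 103 - 28*√5 ≈ 40.390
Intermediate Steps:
S = √5 ≈ 2.2361
O = -4 + √5 (O = -4 + 1*√5 = -4 + √5 ≈ -1.7639)
I(Q) = (-4 + √5)/Q
-28*I(1) - 9 = -28*(-4 + √5)/1 - 9 = -28*(-4 + √5) - 9 = (112 - 28*√5) - 9 = 103 - 28*√5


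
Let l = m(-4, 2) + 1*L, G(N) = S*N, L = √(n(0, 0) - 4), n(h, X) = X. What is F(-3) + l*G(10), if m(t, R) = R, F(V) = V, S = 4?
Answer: 77 + 80*I ≈ 77.0 + 80.0*I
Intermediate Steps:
L = 2*I (L = √(0 - 4) = √(-4) = 2*I ≈ 2.0*I)
G(N) = 4*N
l = 2 + 2*I (l = 2 + 1*(2*I) = 2 + 2*I ≈ 2.0 + 2.0*I)
F(-3) + l*G(10) = -3 + (2 + 2*I)*(4*10) = -3 + (2 + 2*I)*40 = -3 + (80 + 80*I) = 77 + 80*I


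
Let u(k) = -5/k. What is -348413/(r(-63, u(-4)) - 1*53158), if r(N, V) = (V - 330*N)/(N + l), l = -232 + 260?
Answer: 9755564/1505057 ≈ 6.4819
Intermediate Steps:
l = 28
r(N, V) = (V - 330*N)/(28 + N) (r(N, V) = (V - 330*N)/(N + 28) = (V - 330*N)/(28 + N))
-348413/(r(-63, u(-4)) - 1*53158) = -348413/((-5/(-4) - 330*(-63))/(28 - 63) - 1*53158) = -348413/((-5*(-¼) + 20790)/(-35) - 53158) = -348413/(-(5/4 + 20790)/35 - 53158) = -348413/(-1/35*83165/4 - 53158) = -348413/(-16633/28 - 53158) = -348413/(-1505057/28) = -348413*(-28/1505057) = 9755564/1505057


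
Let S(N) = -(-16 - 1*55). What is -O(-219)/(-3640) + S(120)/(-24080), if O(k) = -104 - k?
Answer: 1281/44720 ≈ 0.028645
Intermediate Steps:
S(N) = 71 (S(N) = -(-16 - 55) = -1*(-71) = 71)
-O(-219)/(-3640) + S(120)/(-24080) = -(-104 - 1*(-219))/(-3640) + 71/(-24080) = -(-104 + 219)*(-1/3640) + 71*(-1/24080) = -1*115*(-1/3640) - 71/24080 = -115*(-1/3640) - 71/24080 = 23/728 - 71/24080 = 1281/44720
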